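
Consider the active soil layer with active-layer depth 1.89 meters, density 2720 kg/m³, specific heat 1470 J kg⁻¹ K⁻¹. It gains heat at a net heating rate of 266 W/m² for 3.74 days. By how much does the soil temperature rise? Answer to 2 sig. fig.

11 K

Areal heat capacity C = ρ c_p D = 2720 × 1470 × 1.89 = 7.56×10^6 J m⁻² K⁻¹.
Net heat input Q = F Δt = 266 × (3.74 days × 86400 s/day) = 8.60×10^7 J/m².
ΔT = Q / C = 8.60×10^7 / 7.56×10^6 = 11.4 K.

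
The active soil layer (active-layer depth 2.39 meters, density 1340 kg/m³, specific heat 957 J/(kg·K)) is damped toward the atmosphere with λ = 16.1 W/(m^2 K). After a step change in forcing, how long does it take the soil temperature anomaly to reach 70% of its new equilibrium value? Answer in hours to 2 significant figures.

64 hours

Areal heat capacity C = ρ c_p D = 1340 × 957 × 2.39 = 3.06×10^6 J/(m^2 K).
τ = C / λ = 3.06×10^6 / 16.1 = 1.90×10^5 s.
Fraction reached: 1 − e^(−t/τ) = 0.70 ⇒ t = −τ ln(1 − 0.70) = τ × 1.20.
t = 2.29×10^5 s = 63.7 hours.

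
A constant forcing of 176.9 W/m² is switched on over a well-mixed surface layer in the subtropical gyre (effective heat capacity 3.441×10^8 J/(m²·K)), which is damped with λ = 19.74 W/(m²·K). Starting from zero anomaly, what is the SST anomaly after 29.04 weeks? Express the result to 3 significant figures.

5.69 K

Areal heat capacity C = 3.441×10^8 J/(m²·K) (given).
τ = C / λ = 3.44×10^8 / 19.74 = 1.74×10^7 s.
Equilibrium anomaly ΔT_eq = F / λ = 176.9 / 19.74 = 8.96 K.
t = 29.04 weeks = 1.76×10^7 s, so t/τ = 1.01.
ΔT(t) = ΔT_eq (1 − e^(−t/τ)) = 8.96 × (1 − e^−1.01) = 5.69 K.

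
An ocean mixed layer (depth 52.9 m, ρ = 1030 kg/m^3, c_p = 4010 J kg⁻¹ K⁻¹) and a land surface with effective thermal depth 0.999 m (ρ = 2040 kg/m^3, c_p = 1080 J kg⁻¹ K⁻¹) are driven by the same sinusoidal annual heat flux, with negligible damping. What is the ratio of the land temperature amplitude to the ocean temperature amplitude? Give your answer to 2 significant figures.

C_ocean = 1030 × 4010 × 52.9 = 2.18×10^8 J/(m²·K).
C_land = 2040 × 1080 × 0.999 = 2.20×10^6 J/(m²·K).
Undamped amplitude ∝ 1/C, so A_land/A_ocean = C_ocean/C_land = 99.3.

99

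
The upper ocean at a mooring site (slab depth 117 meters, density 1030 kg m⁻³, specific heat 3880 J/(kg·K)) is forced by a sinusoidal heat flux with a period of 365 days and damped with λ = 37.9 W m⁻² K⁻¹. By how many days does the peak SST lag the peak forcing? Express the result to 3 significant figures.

68.8 days

Areal heat capacity C = ρ c_p D = 1030 × 3880 × 117 = 4.68×10^8 J/(m²·K).
ω = 2π / 3.15×10^7 s = 1.99×10^-7 s⁻¹.
Phase lag φ = arctan(Cω/λ) = arctan(93.2/37.9) = 1.18 rad.
Time lag = φ / ω = 1.18 / 1.99×10^-7 = 5.94×10^6 s = 68.8 days.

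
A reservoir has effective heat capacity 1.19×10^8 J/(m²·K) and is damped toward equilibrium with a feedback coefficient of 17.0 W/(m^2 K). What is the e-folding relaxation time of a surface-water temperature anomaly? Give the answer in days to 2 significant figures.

Areal heat capacity C = 1.19×10^8 J/(m²·K) (given).
Relaxation time τ = C / λ = 1.19×10^8 / 17.0 = 7.00×10^6 s.
In days: 7.00×10^6 s / (86400 s/day) = 81.0 days.

81 days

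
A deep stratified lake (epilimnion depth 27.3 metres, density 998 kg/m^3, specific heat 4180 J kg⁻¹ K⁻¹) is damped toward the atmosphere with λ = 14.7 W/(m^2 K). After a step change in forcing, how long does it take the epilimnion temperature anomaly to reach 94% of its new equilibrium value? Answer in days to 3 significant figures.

Areal heat capacity C = ρ c_p D = 998 × 4180 × 27.3 = 1.14×10^8 J m⁻² K⁻¹.
τ = C / λ = 1.14×10^8 / 14.7 = 7.75×10^6 s.
Fraction reached: 1 − e^(−t/τ) = 0.94 ⇒ t = −τ ln(1 − 0.94) = τ × 2.81.
t = 2.18×10^7 s = 252 days.

252 days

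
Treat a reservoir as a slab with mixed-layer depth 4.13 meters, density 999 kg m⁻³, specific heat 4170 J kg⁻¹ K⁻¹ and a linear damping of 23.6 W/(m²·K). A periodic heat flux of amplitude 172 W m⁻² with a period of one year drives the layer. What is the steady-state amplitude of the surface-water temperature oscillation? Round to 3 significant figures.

Areal heat capacity C = ρ c_p D = 999 × 4170 × 4.13 = 1.72×10^7 J/(m²·K).
Angular frequency ω = 2π / T = 2π / 3.15×10^7 s = 1.99×10^-7 s⁻¹.
√((Cω)² + λ²) = √((3.43)² + 23.6²) = 23.8 W/(m²·K).
Amplitude A = F₀ / √((Cω)²+λ²) = 172 / 23.8 = 7.21 K.

7.21 K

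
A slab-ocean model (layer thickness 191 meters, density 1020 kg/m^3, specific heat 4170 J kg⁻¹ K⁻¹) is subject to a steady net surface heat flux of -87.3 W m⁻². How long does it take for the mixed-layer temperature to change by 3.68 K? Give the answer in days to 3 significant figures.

396 days

Areal heat capacity C = ρ c_p D = 1020 × 4170 × 191 = 8.12×10^8 J/(m²·K).
Time required: Δt = C ΔT / F = 8.12×10^8 × -3.68 / -87.3 = 3.42×10^7 s.
In days: 3.42×10^7 s / (86400 s/day) = 396 days.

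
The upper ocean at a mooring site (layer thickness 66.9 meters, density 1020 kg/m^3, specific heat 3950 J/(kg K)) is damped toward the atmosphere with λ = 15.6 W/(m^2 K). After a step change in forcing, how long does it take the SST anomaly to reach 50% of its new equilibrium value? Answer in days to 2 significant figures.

Areal heat capacity C = ρ c_p D = 1020 × 3950 × 66.9 = 2.70×10^8 J/(m^2 K).
τ = C / λ = 2.70×10^8 / 15.6 = 1.73×10^7 s.
Fraction reached: 1 − e^(−t/τ) = 0.50 ⇒ t = −τ ln(1 − 0.50) = τ × 0.693.
t = 1.20×10^7 s = 139 days.

140 days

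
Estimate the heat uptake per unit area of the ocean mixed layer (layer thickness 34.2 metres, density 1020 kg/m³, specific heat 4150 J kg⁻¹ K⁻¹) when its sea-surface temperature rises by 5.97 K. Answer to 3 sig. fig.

8.64×10^8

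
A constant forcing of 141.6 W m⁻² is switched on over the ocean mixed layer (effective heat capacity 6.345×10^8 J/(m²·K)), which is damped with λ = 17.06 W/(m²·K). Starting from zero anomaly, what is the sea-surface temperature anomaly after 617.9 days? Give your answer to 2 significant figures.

6.3 K

Areal heat capacity C = 6.345×10^8 J/(m²·K) (given).
τ = C / λ = 6.34×10^8 / 17.06 = 3.72×10^7 s.
Equilibrium anomaly ΔT_eq = F / λ = 141.6 / 17.06 = 8.30 K.
t = 617.9 days = 5.34×10^7 s, so t/τ = 1.44.
ΔT(t) = ΔT_eq (1 − e^(−t/τ)) = 8.30 × (1 − e^−1.44) = 6.32 K.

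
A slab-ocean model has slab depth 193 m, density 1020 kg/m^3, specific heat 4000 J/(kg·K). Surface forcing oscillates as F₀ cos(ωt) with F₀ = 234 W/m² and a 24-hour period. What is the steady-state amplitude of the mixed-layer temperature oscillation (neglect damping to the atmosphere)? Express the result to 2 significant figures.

0.0041 K

Areal heat capacity C = ρ c_p D = 1020 × 4000 × 193 = 7.87×10^8 J m⁻² K⁻¹.
Angular frequency ω = 2π / T = 2π / 86400 s = 7.27×10^-5 s⁻¹.
Cω = 7.87×10^8 × 7.27×10^-5 = 57300 W/(m²·K).
Amplitude A = F₀ / (Cω) = 234 / 57300 = 0.00409 K.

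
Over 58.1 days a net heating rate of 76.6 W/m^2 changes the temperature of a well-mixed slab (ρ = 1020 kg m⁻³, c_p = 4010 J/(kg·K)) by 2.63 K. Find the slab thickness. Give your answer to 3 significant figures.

Heat input Q = F Δt = 76.6 × 5.02×10^6 s = 3.85×10^8 J/m².
Required areal heat capacity C = Q / ΔT = 1.46×10^8 J/(m²·K).
Depth D = C / (ρ c_p) = 1.46×10^8 / (1020 × 4010) = 35.7 m.

35.7 m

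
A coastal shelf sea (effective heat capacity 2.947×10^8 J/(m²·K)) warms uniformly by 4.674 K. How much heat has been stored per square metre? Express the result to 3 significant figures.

Areal heat capacity C = 2.947×10^8 J/(m²·K) (given).
ΔQ = C ΔT = 2.95×10^8 × 4.674 = 1.38×10^9 J/m².

1.38×10^9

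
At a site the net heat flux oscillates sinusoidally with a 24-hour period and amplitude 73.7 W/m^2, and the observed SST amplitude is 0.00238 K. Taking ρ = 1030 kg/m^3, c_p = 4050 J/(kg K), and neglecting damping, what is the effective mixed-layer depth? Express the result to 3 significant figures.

ω = 2π / 86400 s = 7.27×10^-5 s⁻¹.
Required C = F₀ / (A ω) = 73.7 / (0.00238 × 7.27×10^-5) = 4.26×10^8 J/(m²·K).
D = C / (ρ c_p) = 4.26×10^8 / (1030 × 4050) = 102 m.

102 m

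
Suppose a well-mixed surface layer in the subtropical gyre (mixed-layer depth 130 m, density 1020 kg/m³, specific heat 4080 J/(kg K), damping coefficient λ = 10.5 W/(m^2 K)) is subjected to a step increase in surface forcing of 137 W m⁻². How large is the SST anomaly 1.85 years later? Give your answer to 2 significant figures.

8.8 K

Areal heat capacity C = ρ c_p D = 1020 × 4080 × 130 = 5.41×10^8 J/(m²·K).
τ = C / λ = 5.41×10^8 / 10.5 = 5.15×10^7 s.
Equilibrium anomaly ΔT_eq = F / λ = 137 / 10.5 = 13.0 K.
t = 1.85 years = 5.84×10^7 s, so t/τ = 1.13.
ΔT(t) = ΔT_eq (1 − e^(−t/τ)) = 13.0 × (1 − e^−1.13) = 8.85 K.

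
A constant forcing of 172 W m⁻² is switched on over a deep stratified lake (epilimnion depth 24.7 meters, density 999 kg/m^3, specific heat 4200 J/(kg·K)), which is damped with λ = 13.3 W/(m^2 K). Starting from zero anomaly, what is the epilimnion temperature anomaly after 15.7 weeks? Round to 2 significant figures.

Areal heat capacity C = ρ c_p D = 999 × 4200 × 24.7 = 1.04×10^8 J/(m²·K).
τ = C / λ = 1.04×10^8 / 13.3 = 7.79×10^6 s.
Equilibrium anomaly ΔT_eq = F / λ = 172 / 13.3 = 12.9 K.
t = 15.7 weeks = 9.50×10^6 s, so t/τ = 1.22.
ΔT(t) = ΔT_eq (1 − e^(−t/τ)) = 12.9 × (1 − e^−1.22) = 9.11 K.

9.1 K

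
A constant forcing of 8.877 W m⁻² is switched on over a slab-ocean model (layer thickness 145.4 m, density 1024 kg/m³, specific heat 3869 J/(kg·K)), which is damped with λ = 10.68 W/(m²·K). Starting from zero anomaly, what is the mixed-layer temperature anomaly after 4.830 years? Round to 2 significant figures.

0.78 K

Areal heat capacity C = ρ c_p D = 1024 × 3869 × 145.4 = 5.76×10^8 J m⁻² K⁻¹.
τ = C / λ = 5.76×10^8 / 10.68 = 5.39×10^7 s.
Equilibrium anomaly ΔT_eq = F / λ = 8.877 / 10.68 = 0.831 K.
t = 4.830 years = 1.52×10^8 s, so t/τ = 2.83.
ΔT(t) = ΔT_eq (1 − e^(−t/τ)) = 0.831 × (1 − e^−2.83) = 0.782 K.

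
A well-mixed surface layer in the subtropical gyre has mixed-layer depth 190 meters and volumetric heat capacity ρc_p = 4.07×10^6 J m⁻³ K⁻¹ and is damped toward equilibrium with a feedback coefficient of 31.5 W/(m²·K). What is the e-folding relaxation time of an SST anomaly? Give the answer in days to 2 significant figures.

280 days

Areal heat capacity C = ρc_p × D = 4.07×10^6 × 190 = 7.73×10^8 J m⁻² K⁻¹.
Relaxation time τ = C / λ = 7.73×10^8 / 31.5 = 2.45×10^7 s.
In days: 2.45×10^7 s / (86400 s/day) = 284 days.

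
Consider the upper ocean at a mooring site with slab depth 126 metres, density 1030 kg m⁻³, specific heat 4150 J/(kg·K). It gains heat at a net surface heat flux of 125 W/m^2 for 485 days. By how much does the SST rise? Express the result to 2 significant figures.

Areal heat capacity C = ρ c_p D = 1030 × 4150 × 126 = 5.39×10^8 J/(m^2 K).
Net heat input Q = F Δt = 125 × (485 days × 86400 s/day) = 5.24×10^9 J/m².
ΔT = Q / C = 5.24×10^9 / 5.39×10^8 = 9.73 K.

9.7 K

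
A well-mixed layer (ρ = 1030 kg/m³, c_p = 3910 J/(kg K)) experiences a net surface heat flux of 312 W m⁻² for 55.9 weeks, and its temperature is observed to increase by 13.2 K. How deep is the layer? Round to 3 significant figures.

Heat input Q = F Δt = 312 × 3.38×10^7 s = 1.05×10^10 J/m².
Required areal heat capacity C = Q / ΔT = 7.99×10^8 J/(m²·K).
Depth D = C / (ρ c_p) = 7.99×10^8 / (1030 × 3910) = 198 m.

198 m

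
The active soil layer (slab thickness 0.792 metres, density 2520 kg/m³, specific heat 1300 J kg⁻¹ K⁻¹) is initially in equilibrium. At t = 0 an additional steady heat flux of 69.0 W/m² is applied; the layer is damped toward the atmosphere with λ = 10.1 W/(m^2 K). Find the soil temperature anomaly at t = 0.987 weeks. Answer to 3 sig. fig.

Areal heat capacity C = ρ c_p D = 2520 × 1300 × 0.792 = 2.59×10^6 J/(m²·K).
τ = C / λ = 2.59×10^6 / 10.1 = 2.57×10^5 s.
Equilibrium anomaly ΔT_eq = F / λ = 69.0 / 10.1 = 6.83 K.
t = 0.987 weeks = 5.97×10^5 s, so t/τ = 2.32.
ΔT(t) = ΔT_eq (1 − e^(−t/τ)) = 6.83 × (1 − e^−2.32) = 6.16 K.

6.16 K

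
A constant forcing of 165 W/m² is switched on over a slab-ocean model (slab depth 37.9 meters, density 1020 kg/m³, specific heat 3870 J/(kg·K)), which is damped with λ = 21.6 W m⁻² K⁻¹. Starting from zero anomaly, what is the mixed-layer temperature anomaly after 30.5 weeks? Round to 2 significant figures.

Areal heat capacity C = ρ c_p D = 1020 × 3870 × 37.9 = 1.50×10^8 J m⁻² K⁻¹.
τ = C / λ = 1.50×10^8 / 21.6 = 6.93×10^6 s.
Equilibrium anomaly ΔT_eq = F / λ = 165 / 21.6 = 7.64 K.
t = 30.5 weeks = 1.84×10^7 s, so t/τ = 2.66.
ΔT(t) = ΔT_eq (1 − e^(−t/τ)) = 7.64 × (1 − e^−2.66) = 7.11 K.

7.1 K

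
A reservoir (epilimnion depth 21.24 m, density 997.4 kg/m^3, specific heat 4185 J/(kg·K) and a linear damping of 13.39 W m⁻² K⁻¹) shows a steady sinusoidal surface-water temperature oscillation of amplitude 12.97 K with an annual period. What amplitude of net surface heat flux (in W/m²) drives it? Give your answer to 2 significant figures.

Areal heat capacity C = ρ c_p D = 997.4 × 4185 × 21.24 = 8.87×10^7 J/(m²·K).
ω = 2π / 3.15×10^7 s = 1.99×10^-7 s⁻¹.
√((Cω)² + λ²) = √((17.7)² + 13.39²) = 22.2 W/(m²·K).
F₀ = A × √((Cω)²+λ²) = 12.97 × 22.2 = 287 W/m².

290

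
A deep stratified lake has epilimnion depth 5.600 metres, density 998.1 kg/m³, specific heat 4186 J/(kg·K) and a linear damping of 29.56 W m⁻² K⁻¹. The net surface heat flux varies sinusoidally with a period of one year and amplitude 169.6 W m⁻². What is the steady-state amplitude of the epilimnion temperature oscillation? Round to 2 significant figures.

Areal heat capacity C = ρ c_p D = 998.1 × 4186 × 5.600 = 2.34×10^7 J m⁻² K⁻¹.
Angular frequency ω = 2π / T = 2π / 3.15×10^7 s = 1.99×10^-7 s⁻¹.
√((Cω)² + λ²) = √((4.66)² + 29.56²) = 29.9 W/(m²·K).
Amplitude A = F₀ / √((Cω)²+λ²) = 169.6 / 29.9 = 5.67 K.

5.7 K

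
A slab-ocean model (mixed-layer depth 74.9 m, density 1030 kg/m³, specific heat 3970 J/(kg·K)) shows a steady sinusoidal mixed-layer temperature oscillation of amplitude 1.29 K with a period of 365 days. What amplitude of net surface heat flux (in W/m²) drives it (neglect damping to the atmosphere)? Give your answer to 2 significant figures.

Areal heat capacity C = ρ c_p D = 1030 × 3970 × 74.9 = 3.06×10^8 J/(m^2 K).
ω = 2π / 3.15×10^7 s = 1.99×10^-7 s⁻¹.
Cω = 3.06×10^8 × 1.99×10^-7 = 61.0 W/(m²·K).
F₀ = A × Cω = 1.29 × 61.0 = 78.7 W/m².

79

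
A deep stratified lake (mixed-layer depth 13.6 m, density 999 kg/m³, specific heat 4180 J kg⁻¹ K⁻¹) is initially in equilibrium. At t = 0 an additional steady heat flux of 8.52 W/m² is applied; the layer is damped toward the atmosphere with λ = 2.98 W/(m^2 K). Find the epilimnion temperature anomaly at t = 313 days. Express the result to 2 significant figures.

2.2 K

Areal heat capacity C = ρ c_p D = 999 × 4180 × 13.6 = 5.68×10^7 J m⁻² K⁻¹.
τ = C / λ = 5.68×10^7 / 2.98 = 1.91×10^7 s.
Equilibrium anomaly ΔT_eq = F / λ = 8.52 / 2.98 = 2.86 K.
t = 313 days = 2.70×10^7 s, so t/τ = 1.42.
ΔT(t) = ΔT_eq (1 − e^(−t/τ)) = 2.86 × (1 − e^−1.42) = 2.17 K.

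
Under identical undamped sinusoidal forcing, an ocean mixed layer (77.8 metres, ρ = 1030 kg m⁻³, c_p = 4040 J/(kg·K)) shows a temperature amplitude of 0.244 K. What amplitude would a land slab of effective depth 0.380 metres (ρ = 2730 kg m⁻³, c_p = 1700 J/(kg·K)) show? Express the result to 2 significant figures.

C_ocean = 3.24×10^8 J/(m²·K); C_land = 1.76×10^6 J/(m²·K).
A ∝ 1/C ⇒ A_land = A_ocean × C_ocean/C_land = 0.244 × 184 = 44.8 K.

45 K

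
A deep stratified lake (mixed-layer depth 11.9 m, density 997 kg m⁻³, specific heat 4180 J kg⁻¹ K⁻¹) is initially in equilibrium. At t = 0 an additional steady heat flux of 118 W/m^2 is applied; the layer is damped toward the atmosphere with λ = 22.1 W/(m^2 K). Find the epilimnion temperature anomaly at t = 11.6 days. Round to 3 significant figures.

1.92 K

Areal heat capacity C = ρ c_p D = 997 × 4180 × 11.9 = 4.96×10^7 J/(m^2 K).
τ = C / λ = 4.96×10^7 / 22.1 = 2.24×10^6 s.
Equilibrium anomaly ΔT_eq = F / λ = 118 / 22.1 = 5.34 K.
t = 11.6 days = 1.00×10^6 s, so t/τ = 0.447.
ΔT(t) = ΔT_eq (1 − e^(−t/τ)) = 5.34 × (1 − e^−0.447) = 1.92 K.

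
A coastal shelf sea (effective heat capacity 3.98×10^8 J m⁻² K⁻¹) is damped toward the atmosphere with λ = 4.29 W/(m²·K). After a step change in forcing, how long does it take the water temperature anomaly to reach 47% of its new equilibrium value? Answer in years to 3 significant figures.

Areal heat capacity C = 3.98×10^8 J m⁻² K⁻¹ (given).
τ = C / λ = 3.98×10^8 / 4.29 = 9.28×10^7 s.
Fraction reached: 1 − e^(−t/τ) = 0.47 ⇒ t = −τ ln(1 − 0.47) = τ × 0.635.
t = 5.89×10^7 s = 1.87 years.

1.87 years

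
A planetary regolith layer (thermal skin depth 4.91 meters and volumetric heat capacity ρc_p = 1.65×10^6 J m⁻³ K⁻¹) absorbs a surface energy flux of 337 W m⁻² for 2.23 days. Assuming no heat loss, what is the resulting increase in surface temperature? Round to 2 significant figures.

Areal heat capacity C = ρc_p × D = 1.65×10^6 × 4.91 = 8.10×10^6 J m⁻² K⁻¹.
Net heat input Q = F Δt = 337 × (2.23 days × 86400 s/day) = 6.49×10^7 J/m².
ΔT = Q / C = 6.49×10^7 / 8.10×10^6 = 8.01 K.

8.0 K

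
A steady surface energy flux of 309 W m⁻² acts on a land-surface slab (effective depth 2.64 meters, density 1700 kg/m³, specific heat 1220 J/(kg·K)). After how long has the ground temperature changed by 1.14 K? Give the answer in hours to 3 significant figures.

Areal heat capacity C = ρ c_p D = 1700 × 1220 × 2.64 = 5.48×10^6 J m⁻² K⁻¹.
Time required: Δt = C ΔT / F = 5.48×10^6 × 1.14 / 309 = 20200 s.
In hours: 20200 s / (3600 s/hour) = 5.61 hours.

5.61 hours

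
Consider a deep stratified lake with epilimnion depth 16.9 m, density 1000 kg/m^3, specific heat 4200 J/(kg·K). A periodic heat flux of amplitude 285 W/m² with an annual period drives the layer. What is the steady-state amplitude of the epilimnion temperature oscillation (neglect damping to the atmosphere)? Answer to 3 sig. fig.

20.2 K

Areal heat capacity C = ρ c_p D = 1000 × 4200 × 16.9 = 7.10×10^7 J/(m^2 K).
Angular frequency ω = 2π / T = 2π / 3.15×10^7 s = 1.99×10^-7 s⁻¹.
Cω = 7.10×10^7 × 1.99×10^-7 = 14.1 W/(m²·K).
Amplitude A = F₀ / (Cω) = 285 / 14.1 = 20.2 K.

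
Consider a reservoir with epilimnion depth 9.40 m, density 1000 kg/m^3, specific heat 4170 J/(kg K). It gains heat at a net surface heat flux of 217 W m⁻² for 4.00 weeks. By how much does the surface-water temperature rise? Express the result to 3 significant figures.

Areal heat capacity C = ρ c_p D = 1000 × 4170 × 9.40 = 3.92×10^7 J m⁻² K⁻¹.
Net heat input Q = F Δt = 217 × (4.00 weeks × 6.048×10^5 s/week) = 5.25×10^8 J/m².
ΔT = Q / C = 5.25×10^8 / 3.92×10^7 = 13.4 K.

13.4 K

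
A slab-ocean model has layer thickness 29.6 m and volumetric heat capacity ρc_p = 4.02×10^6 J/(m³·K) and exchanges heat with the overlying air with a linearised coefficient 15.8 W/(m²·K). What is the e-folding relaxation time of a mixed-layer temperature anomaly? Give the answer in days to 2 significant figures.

Areal heat capacity C = ρc_p × D = 4.02×10^6 × 29.6 = 1.19×10^8 J/(m²·K).
Relaxation time τ = C / λ = 1.19×10^8 / 15.8 = 7.53×10^6 s.
In days: 7.53×10^6 s / (86400 s/day) = 87.2 days.

87 days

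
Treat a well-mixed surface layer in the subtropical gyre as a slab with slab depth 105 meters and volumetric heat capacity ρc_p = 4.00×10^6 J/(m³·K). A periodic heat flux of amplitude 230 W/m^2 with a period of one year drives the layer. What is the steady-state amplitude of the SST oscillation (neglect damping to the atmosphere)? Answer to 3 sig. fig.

2.75 K

Areal heat capacity C = ρc_p × D = 4.00×10^6 × 105 = 4.20×10^8 J/(m^2 K).
Angular frequency ω = 2π / T = 2π / 3.15×10^7 s = 1.99×10^-7 s⁻¹.
Cω = 4.20×10^8 × 1.99×10^-7 = 83.7 W/(m²·K).
Amplitude A = F₀ / (Cω) = 230 / 83.7 = 2.75 K.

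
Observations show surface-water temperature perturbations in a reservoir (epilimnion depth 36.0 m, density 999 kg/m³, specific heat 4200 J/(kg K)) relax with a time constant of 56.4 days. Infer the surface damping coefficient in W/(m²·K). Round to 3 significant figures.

Areal heat capacity C = ρ c_p D = 999 × 4200 × 36.0 = 1.51×10^8 J m⁻² K⁻¹.
τ = 56.4 days = 4.87×10^6 s.
λ = C / τ = 1.51×10^8 / 4.87×10^6 = 31.0 W/(m²·K).

31.0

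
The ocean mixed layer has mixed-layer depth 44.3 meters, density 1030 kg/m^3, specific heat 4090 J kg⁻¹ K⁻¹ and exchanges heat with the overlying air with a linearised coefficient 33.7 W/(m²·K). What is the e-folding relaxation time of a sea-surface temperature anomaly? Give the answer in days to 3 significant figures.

64.1 days

Areal heat capacity C = ρ c_p D = 1030 × 4090 × 44.3 = 1.87×10^8 J m⁻² K⁻¹.
Relaxation time τ = C / λ = 1.87×10^8 / 33.7 = 5.54×10^6 s.
In days: 5.54×10^6 s / (86400 s/day) = 64.1 days.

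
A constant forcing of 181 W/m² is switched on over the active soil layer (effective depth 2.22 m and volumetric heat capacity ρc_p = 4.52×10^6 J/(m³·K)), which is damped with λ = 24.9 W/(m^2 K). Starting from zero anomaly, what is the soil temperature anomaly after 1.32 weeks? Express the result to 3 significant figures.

6.27 K

Areal heat capacity C = ρc_p × D = 4.52×10^6 × 2.22 = 1.00×10^7 J/(m^2 K).
τ = C / λ = 1.00×10^7 / 24.9 = 4.03×10^5 s.
Equilibrium anomaly ΔT_eq = F / λ = 181 / 24.9 = 7.27 K.
t = 1.32 weeks = 7.98×10^5 s, so t/τ = 1.98.
ΔT(t) = ΔT_eq (1 − e^(−t/τ)) = 7.27 × (1 − e^−1.98) = 6.27 K.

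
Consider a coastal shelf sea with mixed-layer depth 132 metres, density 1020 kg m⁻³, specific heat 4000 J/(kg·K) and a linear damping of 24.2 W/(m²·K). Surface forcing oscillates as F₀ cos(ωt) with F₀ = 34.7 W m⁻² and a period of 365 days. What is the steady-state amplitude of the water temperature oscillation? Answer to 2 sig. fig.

0.32 K

Areal heat capacity C = ρ c_p D = 1020 × 4000 × 132 = 5.39×10^8 J/(m²·K).
Angular frequency ω = 2π / T = 2π / 3.15×10^7 s = 1.99×10^-7 s⁻¹.
√((Cω)² + λ²) = √((107)² + 24.2²) = 110 W/(m²·K).
Amplitude A = F₀ / √((Cω)²+λ²) = 34.7 / 110 = 0.315 K.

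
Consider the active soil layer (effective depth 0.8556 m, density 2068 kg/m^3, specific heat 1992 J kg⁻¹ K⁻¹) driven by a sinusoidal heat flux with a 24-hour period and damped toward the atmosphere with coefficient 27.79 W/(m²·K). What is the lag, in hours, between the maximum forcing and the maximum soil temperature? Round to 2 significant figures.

5.6 hours

Areal heat capacity C = ρ c_p D = 2068 × 1992 × 0.8556 = 3.52×10^6 J m⁻² K⁻¹.
ω = 2π / 86400 s = 7.27×10^-5 s⁻¹.
Phase lag φ = arctan(Cω/λ) = arctan(256/27.79) = 1.46 rad.
Time lag = φ / ω = 1.46 / 7.27×10^-5 = 20100 s = 5.59 hours.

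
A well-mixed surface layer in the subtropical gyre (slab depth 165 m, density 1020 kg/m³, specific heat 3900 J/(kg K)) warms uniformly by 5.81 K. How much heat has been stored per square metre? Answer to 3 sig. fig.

3.81×10^9

Areal heat capacity C = ρ c_p D = 1020 × 3900 × 165 = 6.56×10^8 J m⁻² K⁻¹.
ΔQ = C ΔT = 6.56×10^8 × 5.81 = 3.81×10^9 J/m².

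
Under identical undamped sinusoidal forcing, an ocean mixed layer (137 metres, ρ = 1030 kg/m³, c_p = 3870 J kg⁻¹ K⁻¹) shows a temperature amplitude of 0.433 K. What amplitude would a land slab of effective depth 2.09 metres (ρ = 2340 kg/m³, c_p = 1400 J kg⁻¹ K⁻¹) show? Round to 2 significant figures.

35 K

C_ocean = 5.46×10^8 J/(m²·K); C_land = 6.85×10^6 J/(m²·K).
A ∝ 1/C ⇒ A_land = A_ocean × C_ocean/C_land = 0.433 × 79.8 = 34.5 K.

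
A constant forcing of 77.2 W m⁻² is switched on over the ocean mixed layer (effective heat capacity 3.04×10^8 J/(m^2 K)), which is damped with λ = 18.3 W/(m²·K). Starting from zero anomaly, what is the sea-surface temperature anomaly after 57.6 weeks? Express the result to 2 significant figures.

3.7 K

Areal heat capacity C = 3.04×10^8 J/(m^2 K) (given).
τ = C / λ = 3.04×10^8 / 18.3 = 1.66×10^7 s.
Equilibrium anomaly ΔT_eq = F / λ = 77.2 / 18.3 = 4.22 K.
t = 57.6 weeks = 3.48×10^7 s, so t/τ = 2.10.
ΔT(t) = ΔT_eq (1 − e^(−t/τ)) = 4.22 × (1 − e^−2.10) = 3.70 K.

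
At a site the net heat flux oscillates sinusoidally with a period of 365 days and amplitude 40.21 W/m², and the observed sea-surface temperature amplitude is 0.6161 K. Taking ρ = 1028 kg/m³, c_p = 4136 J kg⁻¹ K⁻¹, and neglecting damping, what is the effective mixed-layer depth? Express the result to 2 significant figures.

77 m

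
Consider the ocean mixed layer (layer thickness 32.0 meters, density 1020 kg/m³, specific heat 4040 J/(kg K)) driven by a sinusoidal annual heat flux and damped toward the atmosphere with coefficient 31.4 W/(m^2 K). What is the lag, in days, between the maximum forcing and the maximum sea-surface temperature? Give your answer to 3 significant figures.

Areal heat capacity C = ρ c_p D = 1020 × 4040 × 32.0 = 1.32×10^8 J m⁻² K⁻¹.
ω = 2π / 3.15×10^7 s = 1.99×10^-7 s⁻¹.
Phase lag φ = arctan(Cω/λ) = arctan(26.3/31.4) = 0.697 rad.
Time lag = φ / ω = 0.697 / 1.99×10^-7 = 3.50×10^6 s = 40.5 days.

40.5 days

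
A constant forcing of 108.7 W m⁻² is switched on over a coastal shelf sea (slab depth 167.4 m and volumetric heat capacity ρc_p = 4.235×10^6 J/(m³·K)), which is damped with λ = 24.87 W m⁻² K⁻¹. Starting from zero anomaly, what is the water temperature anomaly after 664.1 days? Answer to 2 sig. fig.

3.8 K

Areal heat capacity C = ρc_p × D = 4.235×10^6 × 167.4 = 7.09×10^8 J m⁻² K⁻¹.
τ = C / λ = 7.09×10^8 / 24.87 = 2.85×10^7 s.
Equilibrium anomaly ΔT_eq = F / λ = 108.7 / 24.87 = 4.37 K.
t = 664.1 days = 5.74×10^7 s, so t/τ = 2.01.
ΔT(t) = ΔT_eq (1 − e^(−t/τ)) = 4.37 × (1 − e^−2.01) = 3.79 K.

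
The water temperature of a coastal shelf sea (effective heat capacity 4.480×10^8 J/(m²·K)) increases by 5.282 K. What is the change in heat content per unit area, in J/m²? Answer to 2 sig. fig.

2.4×10^9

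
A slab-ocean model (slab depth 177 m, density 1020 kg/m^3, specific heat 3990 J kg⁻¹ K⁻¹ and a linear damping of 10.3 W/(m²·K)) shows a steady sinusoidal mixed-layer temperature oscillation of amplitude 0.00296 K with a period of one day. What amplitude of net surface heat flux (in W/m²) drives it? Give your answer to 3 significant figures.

155

Areal heat capacity C = ρ c_p D = 1020 × 3990 × 177 = 7.20×10^8 J m⁻² K⁻¹.
ω = 2π / 86400 s = 7.27×10^-5 s⁻¹.
√((Cω)² + λ²) = √((52400)² + 10.3²) = 52400 W/(m²·K).
F₀ = A × √((Cω)²+λ²) = 0.00296 × 52400 = 155 W/m².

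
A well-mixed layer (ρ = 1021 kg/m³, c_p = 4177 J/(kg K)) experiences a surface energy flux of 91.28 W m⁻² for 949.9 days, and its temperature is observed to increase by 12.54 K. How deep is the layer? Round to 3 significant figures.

Heat input Q = F Δt = 91.28 × 8.21×10^7 s = 7.49×10^9 J/m².
Required areal heat capacity C = Q / ΔT = 5.97×10^8 J/(m²·K).
Depth D = C / (ρ c_p) = 5.97×10^8 / (1021 × 4177) = 140 m.

140 m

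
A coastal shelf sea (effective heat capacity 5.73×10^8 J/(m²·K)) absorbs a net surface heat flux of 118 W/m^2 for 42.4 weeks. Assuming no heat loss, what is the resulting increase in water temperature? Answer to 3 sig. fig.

5.28 K

Areal heat capacity C = 5.73×10^8 J/(m²·K) (given).
Net heat input Q = F Δt = 118 × (42.4 weeks × 6.048×10^5 s/week) = 3.03×10^9 J/m².
ΔT = Q / C = 3.03×10^9 / 5.73×10^8 = 5.28 K.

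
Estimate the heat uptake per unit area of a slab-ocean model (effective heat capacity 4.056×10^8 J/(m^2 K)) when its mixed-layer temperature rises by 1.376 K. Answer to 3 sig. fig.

Areal heat capacity C = 4.056×10^8 J/(m^2 K) (given).
ΔQ = C ΔT = 4.06×10^8 × 1.376 = 5.58×10^8 J/m².

5.58×10^8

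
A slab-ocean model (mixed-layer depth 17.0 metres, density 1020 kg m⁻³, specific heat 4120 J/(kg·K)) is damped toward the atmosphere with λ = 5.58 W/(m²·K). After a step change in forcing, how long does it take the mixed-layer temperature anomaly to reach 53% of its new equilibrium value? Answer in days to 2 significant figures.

110 days

Areal heat capacity C = ρ c_p D = 1020 × 4120 × 17.0 = 7.14×10^7 J/(m^2 K).
τ = C / λ = 7.14×10^7 / 5.58 = 1.28×10^7 s.
Fraction reached: 1 − e^(−t/τ) = 0.53 ⇒ t = −τ ln(1 − 0.53) = τ × 0.755.
t = 9.67×10^6 s = 112 days.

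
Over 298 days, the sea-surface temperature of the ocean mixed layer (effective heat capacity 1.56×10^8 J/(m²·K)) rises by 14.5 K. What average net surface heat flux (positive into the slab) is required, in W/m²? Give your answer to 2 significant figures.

88

Areal heat capacity C = 1.56×10^8 J/(m²·K) (given).
Required heat per unit area: Q = C ΔT = 1.56×10^8 × 14.5 = 2.26×10^9 J/m².
Flux F = Q / Δt = 2.26×10^9 / 2.57×10^7 s = 87.9 W/m².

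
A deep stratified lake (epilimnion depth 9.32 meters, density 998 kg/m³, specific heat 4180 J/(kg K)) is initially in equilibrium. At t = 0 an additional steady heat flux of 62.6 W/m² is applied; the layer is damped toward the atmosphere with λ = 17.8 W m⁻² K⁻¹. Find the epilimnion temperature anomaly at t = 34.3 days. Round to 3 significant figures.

2.61 K

Areal heat capacity C = ρ c_p D = 998 × 4180 × 9.32 = 3.89×10^7 J/(m²·K).
τ = C / λ = 3.89×10^7 / 17.8 = 2.18×10^6 s.
Equilibrium anomaly ΔT_eq = F / λ = 62.6 / 17.8 = 3.52 K.
t = 34.3 days = 2.96×10^6 s, so t/τ = 1.36.
ΔT(t) = ΔT_eq (1 − e^(−t/τ)) = 3.52 × (1 − e^−1.36) = 2.61 K.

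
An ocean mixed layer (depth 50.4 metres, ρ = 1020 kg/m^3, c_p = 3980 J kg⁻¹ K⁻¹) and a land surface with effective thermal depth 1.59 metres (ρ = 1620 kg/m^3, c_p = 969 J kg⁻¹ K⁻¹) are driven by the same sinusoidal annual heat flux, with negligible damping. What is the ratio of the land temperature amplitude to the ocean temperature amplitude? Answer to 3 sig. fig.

82.0

C_ocean = 1020 × 3980 × 50.4 = 2.05×10^8 J/(m²·K).
C_land = 1620 × 969 × 1.59 = 2.50×10^6 J/(m²·K).
Undamped amplitude ∝ 1/C, so A_land/A_ocean = C_ocean/C_land = 82.0.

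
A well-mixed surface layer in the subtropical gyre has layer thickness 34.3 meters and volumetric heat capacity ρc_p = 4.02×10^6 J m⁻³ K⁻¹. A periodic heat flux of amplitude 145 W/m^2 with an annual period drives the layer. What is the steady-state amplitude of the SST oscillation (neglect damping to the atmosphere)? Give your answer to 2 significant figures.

Areal heat capacity C = ρc_p × D = 4.02×10^6 × 34.3 = 1.38×10^8 J/(m^2 K).
Angular frequency ω = 2π / T = 2π / 3.15×10^7 s = 1.99×10^-7 s⁻¹.
Cω = 1.38×10^8 × 1.99×10^-7 = 27.5 W/(m²·K).
Amplitude A = F₀ / (Cω) = 145 / 27.5 = 5.28 K.

5.3 K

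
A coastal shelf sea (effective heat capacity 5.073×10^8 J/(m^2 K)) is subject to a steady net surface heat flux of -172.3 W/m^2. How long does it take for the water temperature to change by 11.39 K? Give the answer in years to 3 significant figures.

1.06 years

Areal heat capacity C = 5.073×10^8 J/(m^2 K) (given).
Time required: Δt = C ΔT / F = 5.07×10^8 × -11.39 / -172.3 = 3.35×10^7 s.
In years: 3.35×10^7 s / (3.156×10^7 s/year) = 1.06 years.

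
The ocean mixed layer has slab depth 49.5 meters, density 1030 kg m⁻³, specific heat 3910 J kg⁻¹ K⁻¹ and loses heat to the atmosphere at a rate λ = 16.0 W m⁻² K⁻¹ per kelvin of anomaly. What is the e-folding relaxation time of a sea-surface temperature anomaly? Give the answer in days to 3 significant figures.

Areal heat capacity C = ρ c_p D = 1030 × 3910 × 49.5 = 1.99×10^8 J/(m²·K).
Relaxation time τ = C / λ = 1.99×10^8 / 16.0 = 1.25×10^7 s.
In days: 1.25×10^7 s / (86400 s/day) = 144 days.

144 days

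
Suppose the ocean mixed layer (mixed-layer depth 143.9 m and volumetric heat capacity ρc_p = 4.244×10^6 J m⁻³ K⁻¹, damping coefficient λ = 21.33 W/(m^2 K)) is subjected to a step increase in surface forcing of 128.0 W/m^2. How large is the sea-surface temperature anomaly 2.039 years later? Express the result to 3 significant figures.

5.37 K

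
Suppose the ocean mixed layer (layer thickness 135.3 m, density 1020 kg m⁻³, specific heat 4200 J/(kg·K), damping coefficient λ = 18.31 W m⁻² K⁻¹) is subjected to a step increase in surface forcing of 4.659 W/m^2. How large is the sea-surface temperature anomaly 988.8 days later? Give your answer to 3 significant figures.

Areal heat capacity C = ρ c_p D = 1020 × 4200 × 135.3 = 5.80×10^8 J/(m^2 K).
τ = C / λ = 5.80×10^8 / 18.31 = 3.17×10^7 s.
Equilibrium anomaly ΔT_eq = F / λ = 4.659 / 18.31 = 0.254 K.
t = 988.8 days = 8.54×10^7 s, so t/τ = 2.70.
ΔT(t) = ΔT_eq (1 − e^(−t/τ)) = 0.254 × (1 − e^−2.70) = 0.237 K.

0.237 K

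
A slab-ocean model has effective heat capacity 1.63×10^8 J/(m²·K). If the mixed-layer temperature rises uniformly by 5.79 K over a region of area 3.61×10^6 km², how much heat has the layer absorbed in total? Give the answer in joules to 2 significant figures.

3.4×10^21 J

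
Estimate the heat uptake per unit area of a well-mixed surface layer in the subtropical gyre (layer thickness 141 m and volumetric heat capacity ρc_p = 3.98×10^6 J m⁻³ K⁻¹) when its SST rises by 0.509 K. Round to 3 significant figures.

Areal heat capacity C = ρc_p × D = 3.98×10^6 × 141 = 5.61×10^8 J/(m²·K).
ΔQ = C ΔT = 5.61×10^8 × 0.509 = 2.86×10^8 J/m².

2.86×10^8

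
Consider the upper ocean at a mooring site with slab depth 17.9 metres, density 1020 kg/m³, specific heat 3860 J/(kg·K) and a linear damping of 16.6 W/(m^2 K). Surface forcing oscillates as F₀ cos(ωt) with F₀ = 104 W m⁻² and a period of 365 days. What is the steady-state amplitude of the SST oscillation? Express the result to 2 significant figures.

Areal heat capacity C = ρ c_p D = 1020 × 3860 × 17.9 = 7.05×10^7 J/(m²·K).
Angular frequency ω = 2π / T = 2π / 3.15×10^7 s = 1.99×10^-7 s⁻¹.
√((Cω)² + λ²) = √((14.0)² + 16.6²) = 21.7 W/(m²·K).
Amplitude A = F₀ / √((Cω)²+λ²) = 104 / 21.7 = 4.78 K.

4.8 K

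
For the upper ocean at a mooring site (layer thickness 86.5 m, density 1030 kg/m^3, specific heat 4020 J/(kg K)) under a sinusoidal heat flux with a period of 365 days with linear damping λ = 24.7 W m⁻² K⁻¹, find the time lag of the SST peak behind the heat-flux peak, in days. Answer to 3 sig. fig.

71.9 days

Areal heat capacity C = ρ c_p D = 1030 × 4020 × 86.5 = 3.58×10^8 J/(m^2 K).
ω = 2π / 3.15×10^7 s = 1.99×10^-7 s⁻¹.
Phase lag φ = arctan(Cω/λ) = arctan(71.4/24.7) = 1.24 rad.
Time lag = φ / ω = 1.24 / 1.99×10^-7 = 6.21×10^6 s = 71.9 days.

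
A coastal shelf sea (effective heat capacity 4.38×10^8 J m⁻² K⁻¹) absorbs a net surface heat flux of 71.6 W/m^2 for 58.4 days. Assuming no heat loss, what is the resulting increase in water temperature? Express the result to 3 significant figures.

0.825 K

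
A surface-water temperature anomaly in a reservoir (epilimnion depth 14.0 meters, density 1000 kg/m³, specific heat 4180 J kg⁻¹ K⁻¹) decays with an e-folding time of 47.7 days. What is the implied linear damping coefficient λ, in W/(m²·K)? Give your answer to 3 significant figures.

Areal heat capacity C = ρ c_p D = 1000 × 4180 × 14.0 = 5.85×10^7 J m⁻² K⁻¹.
τ = 47.7 days = 4.12×10^6 s.
λ = C / τ = 5.85×10^7 / 4.12×10^6 = 14.2 W/(m²·K).

14.2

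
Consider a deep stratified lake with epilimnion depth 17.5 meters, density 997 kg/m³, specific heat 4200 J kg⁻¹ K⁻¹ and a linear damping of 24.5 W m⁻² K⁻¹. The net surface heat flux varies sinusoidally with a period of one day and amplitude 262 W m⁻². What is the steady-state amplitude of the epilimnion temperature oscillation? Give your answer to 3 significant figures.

0.0492 K

Areal heat capacity C = ρ c_p D = 997 × 4200 × 17.5 = 7.33×10^7 J/(m^2 K).
Angular frequency ω = 2π / T = 2π / 86400 s = 7.27×10^-5 s⁻¹.
√((Cω)² + λ²) = √((5330)² + 24.5²) = 5330 W/(m²·K).
Amplitude A = F₀ / √((Cω)²+λ²) = 262 / 5330 = 0.0492 K.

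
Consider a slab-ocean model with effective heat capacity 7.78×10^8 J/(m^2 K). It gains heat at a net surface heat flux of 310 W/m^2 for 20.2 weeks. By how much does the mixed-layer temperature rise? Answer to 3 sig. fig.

Areal heat capacity C = 7.78×10^8 J/(m^2 K) (given).
Net heat input Q = F Δt = 310 × (20.2 weeks × 6.048×10^5 s/week) = 3.79×10^9 J/m².
ΔT = Q / C = 3.79×10^9 / 7.78×10^8 = 4.87 K.

4.87 K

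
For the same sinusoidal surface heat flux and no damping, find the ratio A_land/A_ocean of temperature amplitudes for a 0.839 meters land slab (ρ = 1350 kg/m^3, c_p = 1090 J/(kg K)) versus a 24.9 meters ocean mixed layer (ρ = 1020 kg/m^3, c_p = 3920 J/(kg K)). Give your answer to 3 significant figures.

C_ocean = 1020 × 3920 × 24.9 = 9.96×10^7 J/(m²·K).
C_land = 1350 × 1090 × 0.839 = 1.23×10^6 J/(m²·K).
Undamped amplitude ∝ 1/C, so A_land/A_ocean = C_ocean/C_land = 80.6.

80.6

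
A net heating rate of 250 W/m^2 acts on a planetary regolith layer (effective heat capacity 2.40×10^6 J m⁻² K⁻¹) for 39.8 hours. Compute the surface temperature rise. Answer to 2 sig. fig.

15 K

Areal heat capacity C = 2.40×10^6 J m⁻² K⁻¹ (given).
Net heat input Q = F Δt = 250 × (39.8 hours × 3600 s/hour) = 3.58×10^7 J/m².
ΔT = Q / C = 3.58×10^7 / 2.40×10^6 = 14.9 K.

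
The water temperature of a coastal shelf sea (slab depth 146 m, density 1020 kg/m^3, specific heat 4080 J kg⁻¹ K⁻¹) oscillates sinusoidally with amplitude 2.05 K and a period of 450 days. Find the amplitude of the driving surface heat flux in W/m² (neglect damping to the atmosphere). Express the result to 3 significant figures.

Areal heat capacity C = ρ c_p D = 1020 × 4080 × 146 = 6.08×10^8 J/(m^2 K).
ω = 2π / 3.89×10^7 s = 1.62×10^-7 s⁻¹.
Cω = 6.08×10^8 × 1.62×10^-7 = 98.2 W/(m²·K).
F₀ = A × Cω = 2.05 × 98.2 = 201 W/m².

201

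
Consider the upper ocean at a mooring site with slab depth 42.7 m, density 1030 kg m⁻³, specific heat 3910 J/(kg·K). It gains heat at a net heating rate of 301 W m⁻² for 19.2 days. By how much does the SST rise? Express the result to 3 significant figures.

2.90 K

Areal heat capacity C = ρ c_p D = 1030 × 3910 × 42.7 = 1.72×10^8 J m⁻² K⁻¹.
Net heat input Q = F Δt = 301 × (19.2 days × 86400 s/day) = 4.99×10^8 J/m².
ΔT = Q / C = 4.99×10^8 / 1.72×10^8 = 2.90 K.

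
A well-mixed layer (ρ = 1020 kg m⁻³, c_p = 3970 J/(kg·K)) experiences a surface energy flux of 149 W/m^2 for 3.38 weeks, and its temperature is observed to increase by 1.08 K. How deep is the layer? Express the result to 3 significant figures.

69.6 m

Heat input Q = F Δt = 149 × 2.04×10^6 s = 3.05×10^8 J/m².
Required areal heat capacity C = Q / ΔT = 2.82×10^8 J/(m²·K).
Depth D = C / (ρ c_p) = 2.82×10^8 / (1020 × 3970) = 69.6 m.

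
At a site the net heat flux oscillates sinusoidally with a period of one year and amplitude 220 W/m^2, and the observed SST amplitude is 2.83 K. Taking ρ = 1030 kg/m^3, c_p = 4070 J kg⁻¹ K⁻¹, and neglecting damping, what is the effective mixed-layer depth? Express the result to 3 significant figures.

ω = 2π / 3.15×10^7 s = 1.99×10^-7 s⁻¹.
Required C = F₀ / (A ω) = 220 / (2.83 × 1.99×10^-7) = 3.90×10^8 J/(m²·K).
D = C / (ρ c_p) = 3.90×10^8 / (1030 × 4070) = 93.1 m.

93.1 m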